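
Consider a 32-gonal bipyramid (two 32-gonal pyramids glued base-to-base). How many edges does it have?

96

A bipyramid over an n-gon has 2n triangular faces and n + 2 vertices: V = 32 + 2 = 34, E = 3·32 = 96, F = 2·32 = 64.
Check: V − E + F = 34 − 96 + 64 = 2.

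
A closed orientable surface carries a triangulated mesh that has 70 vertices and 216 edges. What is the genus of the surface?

Every face is a triangle and each edge borders two faces, so 3F = 2·216, giving F = 144.
χ = V − E + F = 70 − 216 + 144 = -2.
For a closed orientable surface χ = 2 − 2g, so g = (2 − (-2))/2 = 2.

2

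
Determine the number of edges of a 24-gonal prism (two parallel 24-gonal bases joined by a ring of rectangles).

72

A prism on an n-gon has two n-gon bases and n rectangular sides: V = 2·24 = 48, E = 3·24 = 72, F = 24 + 2 = 26.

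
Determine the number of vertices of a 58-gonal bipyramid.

60

A bipyramid over an n-gon has 2n triangular faces and n + 2 vertices: V = 58 + 2 = 60, E = 3·58 = 174, F = 2·58 = 116.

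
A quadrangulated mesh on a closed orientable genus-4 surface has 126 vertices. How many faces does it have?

χ = 2 − 2·4 = -6, and every face is a square so 4F = 2E.
V − E + F = -6 with E = 4F/2 gives 126 − (4/2 − 1)·F = -6, so F = 132 and E = 264.

132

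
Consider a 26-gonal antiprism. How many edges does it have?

104

An antiprism on an n-gon has two n-gon caps and 2n triangles: V = 2·26 = 52, E = 4·26 = 104, F = 2·26 + 2 = 54.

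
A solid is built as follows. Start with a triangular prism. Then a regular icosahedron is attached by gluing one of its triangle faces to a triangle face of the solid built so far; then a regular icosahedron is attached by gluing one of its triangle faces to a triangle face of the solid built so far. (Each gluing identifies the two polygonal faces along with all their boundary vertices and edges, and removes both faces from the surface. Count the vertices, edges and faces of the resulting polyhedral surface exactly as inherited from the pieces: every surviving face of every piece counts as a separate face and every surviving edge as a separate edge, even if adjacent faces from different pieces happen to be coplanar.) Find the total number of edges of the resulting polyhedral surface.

A triangular prism: V=6, E=9, F=5.
Attach a regular icosahedron (V=12, E=30, F=20) along a 3-gon: merge 3 vertices and 3 edges, delete both glued faces → V=15, E=36, F=23.
Attach a regular icosahedron (V=12, E=30, F=20) along a 3-gon: merge 3 vertices and 3 edges, delete both glued faces → V=24, E=63, F=41.
Check: V − E + F = 24 − 63 + 41 = 2.

63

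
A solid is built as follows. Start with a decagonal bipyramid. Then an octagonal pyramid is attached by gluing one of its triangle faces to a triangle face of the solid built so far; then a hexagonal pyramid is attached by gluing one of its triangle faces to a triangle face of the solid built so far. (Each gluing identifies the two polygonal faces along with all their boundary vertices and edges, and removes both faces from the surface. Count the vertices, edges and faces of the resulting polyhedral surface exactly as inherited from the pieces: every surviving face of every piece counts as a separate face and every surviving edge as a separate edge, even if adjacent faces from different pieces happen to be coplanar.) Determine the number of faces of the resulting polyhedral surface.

A decagonal bipyramid: V=12, E=30, F=20.
Attach an octagonal pyramid (V=9, E=16, F=9) along a 3-gon: merge 3 vertices and 3 edges, delete both glued faces → V=18, E=43, F=27.
Attach a hexagonal pyramid (V=7, E=12, F=7) along a 3-gon: merge 3 vertices and 3 edges, delete both glued faces → V=22, E=52, F=32.
Check: V − E + F = 22 − 52 + 32 = 2.

32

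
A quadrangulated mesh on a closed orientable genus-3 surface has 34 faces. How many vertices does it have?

30

χ = 2 − 2·3 = -4, and every face is a square so 4F = 2E.
E = 4·34/2 = 68. Then V = -4 + E − F = -4 + 68 − 34 = 30.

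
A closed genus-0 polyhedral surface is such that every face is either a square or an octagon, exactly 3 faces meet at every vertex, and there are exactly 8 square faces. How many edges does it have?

Let x be the number of octagons; then F = 8 + x.
Edge–face incidences: 2E = 4·8 + 8·x = 32 + 8x.
Every vertex has degree 3, so 3V = 2E.
Euler: V − E + F = 2 ⇒ (2E)/3 − E + (8 + x) = 2.
Multiply by 6: 2·(2E) − 3·(2E) + 6·(8 + x) = 12, i.e. 48 + 6x − (32 + 8x) = 12.
Collecting terms: −2x + 16 = 12, so −2x = −4, so x = 2.
Then 2E = 32 + 8·2 = 48, so E = 24, V = 2E/3 = 16, F = 8 + 2 = 10.

24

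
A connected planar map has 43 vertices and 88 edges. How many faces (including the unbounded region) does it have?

47

Euler's formula for a connected plane graph: V − E + F = 2, so F = 2 − 43 + 88 = 47.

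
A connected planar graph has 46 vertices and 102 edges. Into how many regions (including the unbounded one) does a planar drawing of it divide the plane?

58

Euler's formula for a connected plane graph: V − E + F = 2, so F = 2 − 46 + 102 = 58.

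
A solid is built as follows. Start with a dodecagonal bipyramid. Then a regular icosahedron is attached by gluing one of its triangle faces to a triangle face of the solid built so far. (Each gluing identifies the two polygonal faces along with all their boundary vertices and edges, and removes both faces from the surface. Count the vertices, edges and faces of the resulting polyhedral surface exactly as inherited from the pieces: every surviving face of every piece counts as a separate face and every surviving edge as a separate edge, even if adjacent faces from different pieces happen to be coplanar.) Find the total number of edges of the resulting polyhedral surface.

A dodecagonal bipyramid: V=14, E=36, F=24.
Attach a regular icosahedron (V=12, E=30, F=20) along a 3-gon: merge 3 vertices and 3 edges, delete both glued faces → V=23, E=63, F=42.
Check: V − E + F = 23 − 63 + 42 = 2.

63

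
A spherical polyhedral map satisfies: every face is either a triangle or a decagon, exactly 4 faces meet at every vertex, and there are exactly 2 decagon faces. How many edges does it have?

Let x be the number of triangles; then F = 2 + x.
Edge–face incidences: 2E = 10·2 + 3·x = 20 + 3x.
Every vertex has degree 4, so 4V = 2E.
Euler: V − E + F = 2 ⇒ (2E)/4 − E + (2 + x) = 2.
Multiply by 8: 2·(2E) − 4·(2E) + 8·(2 + x) = 16, i.e. 16 + 8x − 2·(20 + 3x) = 16.
Collecting terms: 2x − 24 = 16, so 2x = 40, so x = 20.
Then 2E = 20 + 3·20 = 80, so E = 40, V = 2E/4 = 20, F = 2 + 20 = 22.

40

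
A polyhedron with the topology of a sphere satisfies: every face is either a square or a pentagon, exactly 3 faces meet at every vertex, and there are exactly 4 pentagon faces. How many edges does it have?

18

Let x be the number of squares; then F = 4 + x.
Edge–face incidences: 2E = 5·4 + 4·x = 20 + 4x.
Every vertex has degree 3, so 3V = 2E.
Euler: V − E + F = 2 ⇒ (2E)/3 − E + (4 + x) = 2.
Multiply by 6: 2·(2E) − 3·(2E) + 6·(4 + x) = 12, i.e. 24 + 6x − (20 + 4x) = 12.
Collecting terms: 2x + 4 = 12, so 2x = 8, so x = 4.
Then 2E = 20 + 4·4 = 36, so E = 18, V = 2E/3 = 12, F = 4 + 4 = 8.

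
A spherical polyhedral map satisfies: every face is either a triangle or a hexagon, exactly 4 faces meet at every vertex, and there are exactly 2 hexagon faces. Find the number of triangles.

12

Let x be the number of triangles; then F = 2 + x.
Edge–face incidences: 2E = 6·2 + 3·x = 12 + 3x.
Every vertex has degree 4, so 4V = 2E.
Euler: V − E + F = 2 ⇒ (2E)/4 − E + (2 + x) = 2.
Multiply by 8: 2·(2E) − 4·(2E) + 8·(2 + x) = 16, i.e. 16 + 8x − 2·(12 + 3x) = 16.
Collecting terms: 2x − 8 = 16, so 2x = 24, so x = 12.
Then 2E = 12 + 3·12 = 48, so E = 24, V = 2E/4 = 12, F = 2 + 12 = 14.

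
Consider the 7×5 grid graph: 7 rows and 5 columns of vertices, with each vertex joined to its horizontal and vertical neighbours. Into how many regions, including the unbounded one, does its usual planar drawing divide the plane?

25

The grid has V = 7·5 = 35 vertices and E = 7·4 + 5·6 = 58 edges.
F = 2 − V + E = 2 − 35 + 58 = 25.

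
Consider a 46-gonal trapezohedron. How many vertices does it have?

94

The n-trapezohedron (dual of the n-antiprism) has V = 2·46 + 2 = 94, E = 4·46 = 184, F = 2·46 = 92.
Check: V − E + F = 94 − 184 + 92 = 2.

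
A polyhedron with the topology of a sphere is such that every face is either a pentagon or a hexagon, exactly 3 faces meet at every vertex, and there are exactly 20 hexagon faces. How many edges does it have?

90

Let x be the number of pentagons; then F = 20 + x.
Edge–face incidences: 2E = 6·20 + 5·x = 120 + 5x.
Every vertex has degree 3, so 3V = 2E.
Euler: V − E + F = 2 ⇒ (2E)/3 − E + (20 + x) = 2.
Multiply by 6: 2·(2E) − 3·(2E) + 6·(20 + x) = 12, i.e. 120 + 6x − (120 + 5x) = 12.
Collecting terms: x = 12.
Then 2E = 120 + 5·12 = 180, so E = 90, V = 2E/3 = 60, F = 20 + 12 = 32.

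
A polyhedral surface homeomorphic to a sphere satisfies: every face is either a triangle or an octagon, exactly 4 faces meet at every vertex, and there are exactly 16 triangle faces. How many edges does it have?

Let x be the number of octagons; then F = 16 + x.
Edge–face incidences: 2E = 3·16 + 8·x = 48 + 8x.
Every vertex has degree 4, so 4V = 2E.
Euler: V − E + F = 2 ⇒ (2E)/4 − E + (16 + x) = 2.
Multiply by 8: 2·(2E) − 4·(2E) + 8·(16 + x) = 16, i.e. 128 + 8x − 2·(48 + 8x) = 16.
Collecting terms: −8x + 32 = 16, so −8x = −16, so x = 2.
Then 2E = 48 + 8·2 = 64, so E = 32, V = 2E/4 = 16, F = 16 + 2 = 18.

32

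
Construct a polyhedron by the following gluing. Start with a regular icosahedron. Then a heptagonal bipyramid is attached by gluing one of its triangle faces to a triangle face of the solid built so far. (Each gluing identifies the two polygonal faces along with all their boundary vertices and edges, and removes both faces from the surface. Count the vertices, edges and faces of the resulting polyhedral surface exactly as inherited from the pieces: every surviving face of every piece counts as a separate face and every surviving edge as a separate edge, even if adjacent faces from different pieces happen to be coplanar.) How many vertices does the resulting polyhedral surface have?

18

A regular icosahedron: V=12, E=30, F=20.
Attach a heptagonal bipyramid (V=9, E=21, F=14) along a 3-gon: merge 3 vertices and 3 edges, delete both glued faces → V=18, E=48, F=32.
Check: V − E + F = 18 − 48 + 32 = 2.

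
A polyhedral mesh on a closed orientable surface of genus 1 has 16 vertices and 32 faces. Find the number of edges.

48

For a closed orientable surface of genus 1, χ = 2 − 2·1 = 0.
E = V + F − (0) = 16 + 32 − (0) = 48.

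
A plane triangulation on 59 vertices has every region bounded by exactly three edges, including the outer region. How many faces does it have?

In a plane triangulation 3F = 2E and V − E + F = 2, so F = 2V − 4 = 2·59 − 4 = 114.

114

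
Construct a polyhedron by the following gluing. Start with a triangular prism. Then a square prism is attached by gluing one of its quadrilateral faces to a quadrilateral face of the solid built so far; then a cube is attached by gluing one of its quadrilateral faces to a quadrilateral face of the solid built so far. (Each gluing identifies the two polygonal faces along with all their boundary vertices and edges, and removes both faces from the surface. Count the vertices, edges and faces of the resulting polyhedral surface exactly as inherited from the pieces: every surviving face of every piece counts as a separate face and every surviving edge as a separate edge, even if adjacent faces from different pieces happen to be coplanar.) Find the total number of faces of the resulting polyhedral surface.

A triangular prism: V=6, E=9, F=5.
Attach a square prism (V=8, E=12, F=6) along a 4-gon: merge 4 vertices and 4 edges, delete both glued faces → V=10, E=17, F=9.
Attach a cube (V=8, E=12, F=6) along a 4-gon: merge 4 vertices and 4 edges, delete both glued faces → V=14, E=25, F=13.
Check: V − E + F = 14 − 25 + 13 = 2.

13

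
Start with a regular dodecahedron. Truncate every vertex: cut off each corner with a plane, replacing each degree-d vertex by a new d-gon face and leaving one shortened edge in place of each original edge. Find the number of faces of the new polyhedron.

The base solid has V = 20, E = 30, F = 12.
Truncation replaces each original edge-end by a new vertex, so V′ = 2E = 60.
Each original edge survives, and each old vertex of degree d contributes d new edges; summing degrees gives Σd = 2E, so E′ = E + 2E = 3E = 90.
Each original face survives and each original vertex becomes one new face: F′ = F + V = 32.

32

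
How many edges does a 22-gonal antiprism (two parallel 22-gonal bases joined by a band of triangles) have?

88

An antiprism on an n-gon has two n-gon caps and 2n triangles: V = 2·22 = 44, E = 4·22 = 88, F = 2·22 + 2 = 46.
Check: V − E + F = 44 − 88 + 46 = 2.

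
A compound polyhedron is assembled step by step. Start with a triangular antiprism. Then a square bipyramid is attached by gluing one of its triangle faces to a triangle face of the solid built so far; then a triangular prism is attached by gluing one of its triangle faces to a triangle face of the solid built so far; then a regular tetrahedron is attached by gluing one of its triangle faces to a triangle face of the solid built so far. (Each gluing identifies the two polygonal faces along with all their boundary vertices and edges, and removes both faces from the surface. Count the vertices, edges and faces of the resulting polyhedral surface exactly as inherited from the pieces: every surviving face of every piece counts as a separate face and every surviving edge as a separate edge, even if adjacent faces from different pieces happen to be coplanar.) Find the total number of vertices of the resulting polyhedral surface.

13

A triangular antiprism: V=6, E=12, F=8.
Attach a square bipyramid (V=6, E=12, F=8) along a 3-gon: merge 3 vertices and 3 edges, delete both glued faces → V=9, E=21, F=14.
Attach a triangular prism (V=6, E=9, F=5) along a 3-gon: merge 3 vertices and 3 edges, delete both glued faces → V=12, E=27, F=17.
Attach a regular tetrahedron (V=4, E=6, F=4) along a 3-gon: merge 3 vertices and 3 edges, delete both glued faces → V=13, E=30, F=19.
Check: V − E + F = 13 − 30 + 19 = 2.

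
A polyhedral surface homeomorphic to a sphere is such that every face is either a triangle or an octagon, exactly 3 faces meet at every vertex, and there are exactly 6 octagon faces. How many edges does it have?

Let x be the number of triangles; then F = 6 + x.
Edge–face incidences: 2E = 8·6 + 3·x = 48 + 3x.
Every vertex has degree 3, so 3V = 2E.
Euler: V − E + F = 2 ⇒ (2E)/3 − E + (6 + x) = 2.
Multiply by 6: 2·(2E) − 3·(2E) + 6·(6 + x) = 12, i.e. 36 + 6x − (48 + 3x) = 12.
Collecting terms: 3x − 12 = 12, so 3x = 24, so x = 8.
Then 2E = 48 + 3·8 = 72, so E = 36, V = 2E/3 = 24, F = 6 + 8 = 14.

36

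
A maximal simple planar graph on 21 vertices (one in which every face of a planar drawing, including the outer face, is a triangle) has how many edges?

57

In a plane triangulation 3F = 2E and V − E + F = 2, so E = 3V − 6 = 3·21 − 6 = 57.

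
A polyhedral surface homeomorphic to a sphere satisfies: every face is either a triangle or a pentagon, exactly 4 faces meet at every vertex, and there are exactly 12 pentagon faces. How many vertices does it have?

30

Let x be the number of triangles; then F = 12 + x.
Edge–face incidences: 2E = 5·12 + 3·x = 60 + 3x.
Every vertex has degree 4, so 4V = 2E.
Euler: V − E + F = 2 ⇒ (2E)/4 − E + (12 + x) = 2.
Multiply by 8: 2·(2E) − 4·(2E) + 8·(12 + x) = 16, i.e. 96 + 8x − 2·(60 + 3x) = 16.
Collecting terms: 2x − 24 = 16, so 2x = 40, so x = 20.
Then 2E = 60 + 3·20 = 120, so E = 60, V = 2E/4 = 30, F = 12 + 20 = 32.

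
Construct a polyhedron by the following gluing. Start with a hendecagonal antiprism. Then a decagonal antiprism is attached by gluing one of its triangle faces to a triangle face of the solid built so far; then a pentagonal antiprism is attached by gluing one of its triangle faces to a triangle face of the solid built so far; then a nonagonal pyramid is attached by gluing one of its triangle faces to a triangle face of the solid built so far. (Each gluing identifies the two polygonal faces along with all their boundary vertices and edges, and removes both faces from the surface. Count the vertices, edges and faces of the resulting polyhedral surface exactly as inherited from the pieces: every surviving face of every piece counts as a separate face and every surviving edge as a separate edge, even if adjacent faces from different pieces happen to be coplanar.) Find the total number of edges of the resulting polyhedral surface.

A hendecagonal antiprism: V=22, E=44, F=24.
Attach a decagonal antiprism (V=20, E=40, F=22) along a 3-gon: merge 3 vertices and 3 edges, delete both glued faces → V=39, E=81, F=44.
Attach a pentagonal antiprism (V=10, E=20, F=12) along a 3-gon: merge 3 vertices and 3 edges, delete both glued faces → V=46, E=98, F=54.
Attach a nonagonal pyramid (V=10, E=18, F=10) along a 3-gon: merge 3 vertices and 3 edges, delete both glued faces → V=53, E=113, F=62.
Check: V − E + F = 53 − 113 + 62 = 2.

113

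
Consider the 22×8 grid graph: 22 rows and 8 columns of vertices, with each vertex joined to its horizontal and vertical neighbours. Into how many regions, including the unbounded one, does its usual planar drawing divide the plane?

148

The grid has V = 22·8 = 176 vertices and E = 22·7 + 8·21 = 322 edges.
F = 2 − V + E = 2 − 176 + 322 = 148.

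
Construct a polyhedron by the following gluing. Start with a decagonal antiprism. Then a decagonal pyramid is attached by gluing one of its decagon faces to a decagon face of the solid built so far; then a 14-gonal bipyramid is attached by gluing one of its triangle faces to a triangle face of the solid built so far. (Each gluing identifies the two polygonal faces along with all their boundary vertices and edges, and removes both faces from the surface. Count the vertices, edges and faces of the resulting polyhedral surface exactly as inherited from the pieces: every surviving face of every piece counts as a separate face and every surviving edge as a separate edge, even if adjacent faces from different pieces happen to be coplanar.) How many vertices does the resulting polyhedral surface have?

A decagonal antiprism: V=20, E=40, F=22.
Attach a decagonal pyramid (V=11, E=20, F=11) along a 10-gon: merge 10 vertices and 10 edges, delete both glued faces → V=21, E=50, F=31.
Attach a 14-gonal bipyramid (V=16, E=42, F=28) along a 3-gon: merge 3 vertices and 3 edges, delete both glued faces → V=34, E=89, F=57.
Check: V − E + F = 34 − 89 + 57 = 2.

34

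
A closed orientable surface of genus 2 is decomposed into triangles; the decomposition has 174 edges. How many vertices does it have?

χ = 2 − 2·2 = -2, and every face is a triangle so 3F = 2E.
F = 2E/3 = 116. Then V = -2 + E − F = -2 + 174 − 116 = 56.

56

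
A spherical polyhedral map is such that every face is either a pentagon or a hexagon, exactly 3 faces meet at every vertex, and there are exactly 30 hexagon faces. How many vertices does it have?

80

Let x be the number of pentagons; then F = 30 + x.
Edge–face incidences: 2E = 6·30 + 5·x = 180 + 5x.
Every vertex has degree 3, so 3V = 2E.
Euler: V − E + F = 2 ⇒ (2E)/3 − E + (30 + x) = 2.
Multiply by 6: 2·(2E) − 3·(2E) + 6·(30 + x) = 12, i.e. 180 + 6x − (180 + 5x) = 12.
Collecting terms: x = 12.
Then 2E = 180 + 5·12 = 240, so E = 120, V = 2E/3 = 80, F = 30 + 12 = 42.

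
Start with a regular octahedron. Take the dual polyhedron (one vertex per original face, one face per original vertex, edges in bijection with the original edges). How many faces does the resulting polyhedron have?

The base solid has V = 6, E = 12, F = 8.
The dual swaps V and F and preserves E: V′ = F = 8, E′ = E = 12, F′ = V = 6.

6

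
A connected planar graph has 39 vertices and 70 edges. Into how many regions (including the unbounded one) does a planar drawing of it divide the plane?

33

Euler's formula for a connected plane graph: V − E + F = 2, so F = 2 − 39 + 70 = 33.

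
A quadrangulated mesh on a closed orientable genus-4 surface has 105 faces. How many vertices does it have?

99

χ = 2 − 2·4 = -6, and every face is a square so 4F = 2E.
E = 4·105/2 = 210. Then V = -6 + E − F = -6 + 210 − 105 = 99.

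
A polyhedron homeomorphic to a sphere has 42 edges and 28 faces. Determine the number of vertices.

Here V − E + F = 2.
V = 2 + E − F = 2 + 42 − 28 = 16.

16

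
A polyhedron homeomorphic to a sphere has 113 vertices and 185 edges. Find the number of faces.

74

Here V − E + F = 2.
F = 2 − V + E = 2 − 113 + 185 = 74.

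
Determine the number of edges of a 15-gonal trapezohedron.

60

The n-trapezohedron (dual of the n-antiprism) has V = 2·15 + 2 = 32, E = 4·15 = 60, F = 2·15 = 30.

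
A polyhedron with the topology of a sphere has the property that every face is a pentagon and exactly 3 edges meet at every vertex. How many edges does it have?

Each face has 5 edges and each edge borders two faces, so 2E = 5F.
Each vertex has degree 3, so 3V = 2E and hence V = 5F/3.
Euler: V − E + F = 2 ⇒ (5F/3) − (5F/2) + F = 2.
Multiply by 6: (10 − 15 + 6)F = 12, i.e. 1F = 12.
So F = 12, E = 5·12/2 = 30, V = 5·12/3 = 20.

30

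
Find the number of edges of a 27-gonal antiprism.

108

An antiprism on an n-gon has two n-gon caps and 2n triangles: V = 2·27 = 54, E = 4·27 = 108, F = 2·27 + 2 = 56.
Check: V − E + F = 54 − 108 + 56 = 2.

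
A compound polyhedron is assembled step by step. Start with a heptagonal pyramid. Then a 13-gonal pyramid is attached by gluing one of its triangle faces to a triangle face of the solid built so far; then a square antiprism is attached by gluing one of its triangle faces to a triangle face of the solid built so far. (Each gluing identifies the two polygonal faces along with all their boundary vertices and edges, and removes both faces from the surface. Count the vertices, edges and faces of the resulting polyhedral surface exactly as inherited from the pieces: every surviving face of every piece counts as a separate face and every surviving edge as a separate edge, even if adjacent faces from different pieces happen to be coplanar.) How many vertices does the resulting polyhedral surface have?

24

A heptagonal pyramid: V=8, E=14, F=8.
Attach a 13-gonal pyramid (V=14, E=26, F=14) along a 3-gon: merge 3 vertices and 3 edges, delete both glued faces → V=19, E=37, F=20.
Attach a square antiprism (V=8, E=16, F=10) along a 3-gon: merge 3 vertices and 3 edges, delete both glued faces → V=24, E=50, F=28.
Check: V − E + F = 24 − 50 + 28 = 2.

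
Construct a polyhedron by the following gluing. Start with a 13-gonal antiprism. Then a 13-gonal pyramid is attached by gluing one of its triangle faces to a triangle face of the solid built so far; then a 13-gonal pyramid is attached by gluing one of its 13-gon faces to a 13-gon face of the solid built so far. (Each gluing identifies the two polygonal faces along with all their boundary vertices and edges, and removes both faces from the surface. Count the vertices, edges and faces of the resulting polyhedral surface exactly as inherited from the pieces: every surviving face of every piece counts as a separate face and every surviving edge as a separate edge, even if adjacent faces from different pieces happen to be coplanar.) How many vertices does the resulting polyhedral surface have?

A 13-gonal antiprism: V=26, E=52, F=28.
Attach a 13-gonal pyramid (V=14, E=26, F=14) along a 3-gon: merge 3 vertices and 3 edges, delete both glued faces → V=37, E=75, F=40.
Attach a 13-gonal pyramid (V=14, E=26, F=14) along a 13-gon: merge 13 vertices and 13 edges, delete both glued faces → V=38, E=88, F=52.
Check: V − E + F = 38 − 88 + 52 = 2.

38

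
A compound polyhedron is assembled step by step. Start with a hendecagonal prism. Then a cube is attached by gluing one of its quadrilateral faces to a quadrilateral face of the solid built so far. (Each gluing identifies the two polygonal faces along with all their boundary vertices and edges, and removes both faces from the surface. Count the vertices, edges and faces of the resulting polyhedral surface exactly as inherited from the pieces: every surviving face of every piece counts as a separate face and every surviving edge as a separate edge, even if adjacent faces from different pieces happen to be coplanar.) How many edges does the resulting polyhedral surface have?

41

A hendecagonal prism: V=22, E=33, F=13.
Attach a cube (V=8, E=12, F=6) along a 4-gon: merge 4 vertices and 4 edges, delete both glued faces → V=26, E=41, F=17.
Check: V − E + F = 26 − 41 + 17 = 2.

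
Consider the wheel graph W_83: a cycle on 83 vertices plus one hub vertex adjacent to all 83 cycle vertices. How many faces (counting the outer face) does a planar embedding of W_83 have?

W_83 has V = 83 + 1 = 84 vertices and E = 2·83 = 166 edges.
By Euler's formula F = 2 − V + E = 2 − 84 + 166 = 84.

84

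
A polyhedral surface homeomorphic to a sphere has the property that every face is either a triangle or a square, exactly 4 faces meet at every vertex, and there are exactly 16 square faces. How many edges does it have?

44

Let x be the number of triangles; then F = 16 + x.
Edge–face incidences: 2E = 4·16 + 3·x = 64 + 3x.
Every vertex has degree 4, so 4V = 2E.
Euler: V − E + F = 2 ⇒ (2E)/4 − E + (16 + x) = 2.
Multiply by 8: 2·(2E) − 4·(2E) + 8·(16 + x) = 16, i.e. 128 + 8x − 2·(64 + 3x) = 16.
Collecting terms: 2x = 16, so x = 8.
Then 2E = 64 + 3·8 = 88, so E = 44, V = 2E/4 = 22, F = 16 + 8 = 24.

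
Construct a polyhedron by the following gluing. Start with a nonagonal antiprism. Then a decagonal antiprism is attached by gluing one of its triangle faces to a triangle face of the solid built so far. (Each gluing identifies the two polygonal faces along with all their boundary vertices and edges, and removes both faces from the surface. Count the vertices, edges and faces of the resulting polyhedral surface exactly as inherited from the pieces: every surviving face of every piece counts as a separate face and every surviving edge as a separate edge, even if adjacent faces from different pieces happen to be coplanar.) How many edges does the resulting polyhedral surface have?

A nonagonal antiprism: V=18, E=36, F=20.
Attach a decagonal antiprism (V=20, E=40, F=22) along a 3-gon: merge 3 vertices and 3 edges, delete both glued faces → V=35, E=73, F=40.
Check: V − E + F = 35 − 73 + 40 = 2.

73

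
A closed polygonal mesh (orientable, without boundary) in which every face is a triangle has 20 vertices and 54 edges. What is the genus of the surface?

Every face is a triangle and each edge borders two faces, so 3F = 2·54, giving F = 36.
χ = V − E + F = 20 − 54 + 36 = 2.
For a closed orientable surface χ = 2 − 2g, so g = (2 − (2))/2 = 0.

0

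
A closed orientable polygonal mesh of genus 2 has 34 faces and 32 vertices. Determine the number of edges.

68

For a closed orientable surface of genus 2, χ = 2 − 2·2 = -2.
E = V + F − (-2) = 32 + 34 − (-2) = 68.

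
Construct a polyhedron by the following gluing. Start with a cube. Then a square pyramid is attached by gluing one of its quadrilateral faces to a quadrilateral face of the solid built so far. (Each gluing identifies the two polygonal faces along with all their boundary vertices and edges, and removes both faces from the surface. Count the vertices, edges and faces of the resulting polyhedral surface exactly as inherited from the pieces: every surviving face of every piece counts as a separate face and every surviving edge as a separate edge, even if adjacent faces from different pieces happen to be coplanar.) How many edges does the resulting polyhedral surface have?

A cube: V=8, E=12, F=6.
Attach a square pyramid (V=5, E=8, F=5) along a 4-gon: merge 4 vertices and 4 edges, delete both glued faces → V=9, E=16, F=9.
Check: V − E + F = 9 − 16 + 9 = 2.

16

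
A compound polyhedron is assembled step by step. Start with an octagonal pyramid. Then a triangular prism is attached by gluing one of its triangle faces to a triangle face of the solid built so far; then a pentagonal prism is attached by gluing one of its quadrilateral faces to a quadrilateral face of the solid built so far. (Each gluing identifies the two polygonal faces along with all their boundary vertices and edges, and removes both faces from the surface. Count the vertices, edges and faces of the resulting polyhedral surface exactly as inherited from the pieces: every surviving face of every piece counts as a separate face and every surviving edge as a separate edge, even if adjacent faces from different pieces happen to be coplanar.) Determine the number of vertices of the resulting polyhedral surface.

18

An octagonal pyramid: V=9, E=16, F=9.
Attach a triangular prism (V=6, E=9, F=5) along a 3-gon: merge 3 vertices and 3 edges, delete both glued faces → V=12, E=22, F=12.
Attach a pentagonal prism (V=10, E=15, F=7) along a 4-gon: merge 4 vertices and 4 edges, delete both glued faces → V=18, E=33, F=17.
Check: V − E + F = 18 − 33 + 17 = 2.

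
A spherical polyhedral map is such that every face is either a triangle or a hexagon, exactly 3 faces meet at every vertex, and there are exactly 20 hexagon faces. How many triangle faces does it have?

4

Let x be the number of triangles; then F = 20 + x.
Edge–face incidences: 2E = 6·20 + 3·x = 120 + 3x.
Every vertex has degree 3, so 3V = 2E.
Euler: V − E + F = 2 ⇒ (2E)/3 − E + (20 + x) = 2.
Multiply by 6: 2·(2E) − 3·(2E) + 6·(20 + x) = 12, i.e. 120 + 6x − (120 + 3x) = 12.
Collecting terms: 3x = 12, so x = 4.
Then 2E = 120 + 3·4 = 132, so E = 66, V = 2E/3 = 44, F = 20 + 4 = 24.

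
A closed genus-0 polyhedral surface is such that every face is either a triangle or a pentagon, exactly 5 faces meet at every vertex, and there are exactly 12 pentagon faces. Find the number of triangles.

80

Let x be the number of triangles; then F = 12 + x.
Edge–face incidences: 2E = 5·12 + 3·x = 60 + 3x.
Every vertex has degree 5, so 5V = 2E.
Euler: V − E + F = 2 ⇒ (2E)/5 − E + (12 + x) = 2.
Multiply by 10: 2·(2E) − 5·(2E) + 10·(12 + x) = 20, i.e. 120 + 10x − 3·(60 + 3x) = 20.
Collecting terms: x − 60 = 20, so x = 80.
Then 2E = 60 + 3·80 = 300, so E = 150, V = 2E/5 = 60, F = 12 + 80 = 92.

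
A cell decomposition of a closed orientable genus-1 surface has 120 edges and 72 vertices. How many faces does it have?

48

For a closed orientable surface of genus 1, χ = 2 − 2·1 = 0.
F = 0 − V + E = 0 − 72 + 120 = 48.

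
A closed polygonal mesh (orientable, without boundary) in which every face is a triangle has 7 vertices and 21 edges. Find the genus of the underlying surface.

Every face is a triangle and each edge borders two faces, so 3F = 2·21, giving F = 14.
χ = V − E + F = 7 − 21 + 14 = 0.
For a closed orientable surface χ = 2 − 2g, so g = (2 − (0))/2 = 1.

1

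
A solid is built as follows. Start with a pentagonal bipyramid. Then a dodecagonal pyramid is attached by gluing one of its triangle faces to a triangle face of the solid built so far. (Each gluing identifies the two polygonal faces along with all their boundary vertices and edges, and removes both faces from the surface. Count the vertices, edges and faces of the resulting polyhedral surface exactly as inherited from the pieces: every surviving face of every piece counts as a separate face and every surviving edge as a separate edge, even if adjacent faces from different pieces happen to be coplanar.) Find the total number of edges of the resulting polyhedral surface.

A pentagonal bipyramid: V=7, E=15, F=10.
Attach a dodecagonal pyramid (V=13, E=24, F=13) along a 3-gon: merge 3 vertices and 3 edges, delete both glued faces → V=17, E=36, F=21.
Check: V − E + F = 17 − 36 + 21 = 2.

36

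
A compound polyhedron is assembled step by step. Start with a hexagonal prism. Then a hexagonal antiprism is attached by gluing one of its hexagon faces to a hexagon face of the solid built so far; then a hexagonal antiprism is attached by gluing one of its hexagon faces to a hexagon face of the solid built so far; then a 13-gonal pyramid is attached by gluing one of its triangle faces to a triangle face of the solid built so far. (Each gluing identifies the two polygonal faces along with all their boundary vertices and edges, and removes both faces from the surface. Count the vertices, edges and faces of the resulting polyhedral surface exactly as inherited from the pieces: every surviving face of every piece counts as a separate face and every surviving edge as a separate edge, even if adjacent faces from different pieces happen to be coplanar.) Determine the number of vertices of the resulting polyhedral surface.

A hexagonal prism: V=12, E=18, F=8.
Attach a hexagonal antiprism (V=12, E=24, F=14) along a 6-gon: merge 6 vertices and 6 edges, delete both glued faces → V=18, E=36, F=20.
Attach a hexagonal antiprism (V=12, E=24, F=14) along a 6-gon: merge 6 vertices and 6 edges, delete both glued faces → V=24, E=54, F=32.
Attach a 13-gonal pyramid (V=14, E=26, F=14) along a 3-gon: merge 3 vertices and 3 edges, delete both glued faces → V=35, E=77, F=44.
Check: V − E + F = 35 − 77 + 44 = 2.

35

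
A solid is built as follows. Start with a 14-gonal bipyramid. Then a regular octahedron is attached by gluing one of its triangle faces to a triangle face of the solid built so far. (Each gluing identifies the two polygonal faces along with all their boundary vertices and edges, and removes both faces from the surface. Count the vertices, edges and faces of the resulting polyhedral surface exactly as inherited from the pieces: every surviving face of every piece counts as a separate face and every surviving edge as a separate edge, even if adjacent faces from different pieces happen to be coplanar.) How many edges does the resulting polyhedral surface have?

51

A 14-gonal bipyramid: V=16, E=42, F=28.
Attach a regular octahedron (V=6, E=12, F=8) along a 3-gon: merge 3 vertices and 3 edges, delete both glued faces → V=19, E=51, F=34.
Check: V − E + F = 19 − 51 + 34 = 2.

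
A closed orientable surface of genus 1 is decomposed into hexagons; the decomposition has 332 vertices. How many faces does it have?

χ = 2 − 2·1 = 0, and every face is a hexagon so 6F = 2E.
V − E + F = 0 with E = 6F/2 gives 332 − (6/2 − 1)·F = 0, so F = 166 and E = 498.

166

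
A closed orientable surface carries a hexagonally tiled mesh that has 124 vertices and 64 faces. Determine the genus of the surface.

3

Every face is a hexagon, so 2E = 6·64 = 384, giving E = 192.
χ = V − E + F = 124 − 192 + 64 = -4.
For a closed orientable surface χ = 2 − 2g, so g = (2 − (-4))/2 = 3.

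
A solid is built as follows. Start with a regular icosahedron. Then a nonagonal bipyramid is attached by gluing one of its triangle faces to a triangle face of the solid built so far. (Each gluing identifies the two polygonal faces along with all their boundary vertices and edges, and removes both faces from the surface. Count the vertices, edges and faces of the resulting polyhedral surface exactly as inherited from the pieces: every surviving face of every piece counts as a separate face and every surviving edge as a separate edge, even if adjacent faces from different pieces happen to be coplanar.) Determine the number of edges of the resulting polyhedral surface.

A regular icosahedron: V=12, E=30, F=20.
Attach a nonagonal bipyramid (V=11, E=27, F=18) along a 3-gon: merge 3 vertices and 3 edges, delete both glued faces → V=20, E=54, F=36.
Check: V − E + F = 20 − 54 + 36 = 2.

54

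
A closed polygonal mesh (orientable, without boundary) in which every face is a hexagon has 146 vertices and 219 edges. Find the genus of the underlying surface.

1

Every face is a hexagon and each edge borders two faces, so 6F = 2·219, giving F = 73.
χ = V − E + F = 146 − 219 + 73 = 0.
For a closed orientable surface χ = 2 − 2g, so g = (2 − (0))/2 = 1.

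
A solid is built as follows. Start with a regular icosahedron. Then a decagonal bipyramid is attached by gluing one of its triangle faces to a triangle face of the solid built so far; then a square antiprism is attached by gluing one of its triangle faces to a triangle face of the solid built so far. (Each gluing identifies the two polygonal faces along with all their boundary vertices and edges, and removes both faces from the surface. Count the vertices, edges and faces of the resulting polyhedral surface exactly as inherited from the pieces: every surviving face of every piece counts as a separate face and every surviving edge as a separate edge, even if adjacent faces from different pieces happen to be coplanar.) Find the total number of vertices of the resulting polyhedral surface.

A regular icosahedron: V=12, E=30, F=20.
Attach a decagonal bipyramid (V=12, E=30, F=20) along a 3-gon: merge 3 vertices and 3 edges, delete both glued faces → V=21, E=57, F=38.
Attach a square antiprism (V=8, E=16, F=10) along a 3-gon: merge 3 vertices and 3 edges, delete both glued faces → V=26, E=70, F=46.
Check: V − E + F = 26 − 70 + 46 = 2.

26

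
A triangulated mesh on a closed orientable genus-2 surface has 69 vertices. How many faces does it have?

142

χ = 2 − 2·2 = -2, and every face is a triangle so 3F = 2E.
V − E + F = -2 with E = 3F/2 gives 69 − (3/2 − 1)·F = -2, so F = 142 and E = 213.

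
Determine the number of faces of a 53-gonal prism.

A prism on an n-gon has two n-gon bases and n rectangular sides: V = 2·53 = 106, E = 3·53 = 159, F = 53 + 2 = 55.
Check: V − E + F = 106 − 159 + 55 = 2.

55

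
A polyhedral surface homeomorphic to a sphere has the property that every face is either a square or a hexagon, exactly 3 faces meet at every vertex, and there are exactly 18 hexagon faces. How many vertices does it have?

Let x be the number of squares; then F = 18 + x.
Edge–face incidences: 2E = 6·18 + 4·x = 108 + 4x.
Every vertex has degree 3, so 3V = 2E.
Euler: V − E + F = 2 ⇒ (2E)/3 − E + (18 + x) = 2.
Multiply by 6: 2·(2E) − 3·(2E) + 6·(18 + x) = 12, i.e. 108 + 6x − (108 + 4x) = 12.
Collecting terms: 2x = 12, so x = 6.
Then 2E = 108 + 4·6 = 132, so E = 66, V = 2E/3 = 44, F = 18 + 6 = 24.

44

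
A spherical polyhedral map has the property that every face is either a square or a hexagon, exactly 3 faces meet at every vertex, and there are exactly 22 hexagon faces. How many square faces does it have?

6

Let x be the number of squares; then F = 22 + x.
Edge–face incidences: 2E = 6·22 + 4·x = 132 + 4x.
Every vertex has degree 3, so 3V = 2E.
Euler: V − E + F = 2 ⇒ (2E)/3 − E + (22 + x) = 2.
Multiply by 6: 2·(2E) − 3·(2E) + 6·(22 + x) = 12, i.e. 132 + 6x − (132 + 4x) = 12.
Collecting terms: 2x = 12, so x = 6.
Then 2E = 132 + 4·6 = 156, so E = 78, V = 2E/3 = 52, F = 22 + 6 = 28.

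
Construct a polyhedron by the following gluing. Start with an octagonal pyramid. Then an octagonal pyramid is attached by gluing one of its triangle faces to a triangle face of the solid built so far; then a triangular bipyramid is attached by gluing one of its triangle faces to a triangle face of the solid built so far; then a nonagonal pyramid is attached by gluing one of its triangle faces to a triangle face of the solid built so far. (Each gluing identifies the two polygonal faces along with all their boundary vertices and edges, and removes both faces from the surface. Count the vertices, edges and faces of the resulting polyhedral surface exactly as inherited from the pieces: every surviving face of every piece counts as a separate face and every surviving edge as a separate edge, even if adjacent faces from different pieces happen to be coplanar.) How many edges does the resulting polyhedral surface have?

An octagonal pyramid: V=9, E=16, F=9.
Attach an octagonal pyramid (V=9, E=16, F=9) along a 3-gon: merge 3 vertices and 3 edges, delete both glued faces → V=15, E=29, F=16.
Attach a triangular bipyramid (V=5, E=9, F=6) along a 3-gon: merge 3 vertices and 3 edges, delete both glued faces → V=17, E=35, F=20.
Attach a nonagonal pyramid (V=10, E=18, F=10) along a 3-gon: merge 3 vertices and 3 edges, delete both glued faces → V=24, E=50, F=28.
Check: V − E + F = 24 − 50 + 28 = 2.

50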